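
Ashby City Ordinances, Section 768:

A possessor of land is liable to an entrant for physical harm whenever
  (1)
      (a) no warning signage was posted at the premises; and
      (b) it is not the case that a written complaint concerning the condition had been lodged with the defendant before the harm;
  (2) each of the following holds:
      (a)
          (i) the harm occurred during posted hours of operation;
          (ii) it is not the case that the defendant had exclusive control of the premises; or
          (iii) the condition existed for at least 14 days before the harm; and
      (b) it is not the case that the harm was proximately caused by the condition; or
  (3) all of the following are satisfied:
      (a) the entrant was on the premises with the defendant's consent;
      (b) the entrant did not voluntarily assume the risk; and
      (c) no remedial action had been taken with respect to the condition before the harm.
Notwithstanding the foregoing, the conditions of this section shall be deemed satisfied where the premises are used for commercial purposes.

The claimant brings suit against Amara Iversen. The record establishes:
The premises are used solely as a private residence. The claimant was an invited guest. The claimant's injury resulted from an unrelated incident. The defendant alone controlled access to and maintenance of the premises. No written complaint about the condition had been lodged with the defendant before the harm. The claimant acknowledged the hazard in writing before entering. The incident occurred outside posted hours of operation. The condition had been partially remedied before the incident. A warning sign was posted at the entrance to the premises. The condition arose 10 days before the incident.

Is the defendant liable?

(a) no signage posted — not met.
(b) not (complaint lodged) — satisfied.
So (1) is not satisfied (F AND T).
(i) during posted hours — fails.
(ii) not (exclusive control) — not met.
(iii) condition ≥14 days old — not met.
(a): F OR F OR F → false.
(b) not (proximate cause) — holds.
So (2) is not satisfied (F AND T).
(a) consent to enter — satisfied.
(b) no assumed risk — fails.
(c) no remedial action — not met.
(3) = T AND F AND F = false.
Overall: F OR F OR F → false.
Exception (commercial use) — not satisfied.
Result: main false OR exception false → false.

No — not liable.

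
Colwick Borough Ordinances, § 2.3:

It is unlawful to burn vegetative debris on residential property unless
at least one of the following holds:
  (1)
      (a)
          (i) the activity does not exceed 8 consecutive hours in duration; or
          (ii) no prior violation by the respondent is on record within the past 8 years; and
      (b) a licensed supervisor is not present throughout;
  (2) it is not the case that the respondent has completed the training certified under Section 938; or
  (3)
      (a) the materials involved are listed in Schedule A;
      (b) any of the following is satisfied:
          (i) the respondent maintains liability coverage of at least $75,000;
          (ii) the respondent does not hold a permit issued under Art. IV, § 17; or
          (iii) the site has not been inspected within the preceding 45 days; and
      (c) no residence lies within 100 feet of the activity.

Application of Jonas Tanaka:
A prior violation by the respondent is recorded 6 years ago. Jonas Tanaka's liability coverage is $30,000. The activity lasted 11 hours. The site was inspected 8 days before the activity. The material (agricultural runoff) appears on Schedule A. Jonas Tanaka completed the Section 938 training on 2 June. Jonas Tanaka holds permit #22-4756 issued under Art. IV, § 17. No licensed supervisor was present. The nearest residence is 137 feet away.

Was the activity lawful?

No — unlawful.

(i) ≤ 8 hrs duration — not met.
(ii) no prior violation — fails.
So (a) is not satisfied (F OR F).
(b) not (supervisor present) — holds.
(1) = F AND T = false.
(2) not (training certified) — fails.
(a) Schedule A material — satisfied.
(i) coverage ≥ $75,000 — not satisfied.
(ii) not (holds permit) — fails.
(iii) not (site inspected) — fails.
So (b) is not satisfied (F OR F OR F).
(c) no residence in 100 ft — holds.
(3): T AND F AND T → false.
Overall = F OR F OR F = false.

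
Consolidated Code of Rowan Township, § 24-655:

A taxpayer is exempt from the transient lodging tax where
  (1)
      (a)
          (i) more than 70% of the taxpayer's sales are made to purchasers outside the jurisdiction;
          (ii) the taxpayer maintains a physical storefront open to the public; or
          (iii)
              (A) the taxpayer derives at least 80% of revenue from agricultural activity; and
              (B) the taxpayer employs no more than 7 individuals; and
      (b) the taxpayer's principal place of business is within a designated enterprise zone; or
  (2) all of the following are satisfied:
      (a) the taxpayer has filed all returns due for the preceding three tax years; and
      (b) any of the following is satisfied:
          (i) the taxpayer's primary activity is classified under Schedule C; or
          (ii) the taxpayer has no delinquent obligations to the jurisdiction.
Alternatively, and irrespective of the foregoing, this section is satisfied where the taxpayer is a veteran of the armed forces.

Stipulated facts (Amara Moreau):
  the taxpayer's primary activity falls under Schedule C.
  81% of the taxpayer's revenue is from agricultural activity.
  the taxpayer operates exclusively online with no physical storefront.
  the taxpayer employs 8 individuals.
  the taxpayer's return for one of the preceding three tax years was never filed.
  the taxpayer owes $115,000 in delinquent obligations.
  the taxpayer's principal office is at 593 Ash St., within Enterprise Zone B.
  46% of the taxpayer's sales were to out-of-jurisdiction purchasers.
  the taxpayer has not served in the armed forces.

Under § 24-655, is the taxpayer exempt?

(i) >70% out-of-jur. sales — not met.
(ii) has storefront — fails.
(A) ≥80% agricultural — holds.
(B) ≤ 7 employees — fails.
(iii) = T AND F = false.
(a): F OR F OR F → false.
(b) in enterprise zone — holds.
(1) = F AND T = false.
(a) returns current — not satisfied.
(i) Schedule C activity — holds.
(ii) no delinquency — not met.
(b): T OR F → true.
(2): F AND T → false.
So Overall is not satisfied (F OR F).
Exception (veteran) — not satisfied.
Result: main false OR exception false → false.

No — not exempt.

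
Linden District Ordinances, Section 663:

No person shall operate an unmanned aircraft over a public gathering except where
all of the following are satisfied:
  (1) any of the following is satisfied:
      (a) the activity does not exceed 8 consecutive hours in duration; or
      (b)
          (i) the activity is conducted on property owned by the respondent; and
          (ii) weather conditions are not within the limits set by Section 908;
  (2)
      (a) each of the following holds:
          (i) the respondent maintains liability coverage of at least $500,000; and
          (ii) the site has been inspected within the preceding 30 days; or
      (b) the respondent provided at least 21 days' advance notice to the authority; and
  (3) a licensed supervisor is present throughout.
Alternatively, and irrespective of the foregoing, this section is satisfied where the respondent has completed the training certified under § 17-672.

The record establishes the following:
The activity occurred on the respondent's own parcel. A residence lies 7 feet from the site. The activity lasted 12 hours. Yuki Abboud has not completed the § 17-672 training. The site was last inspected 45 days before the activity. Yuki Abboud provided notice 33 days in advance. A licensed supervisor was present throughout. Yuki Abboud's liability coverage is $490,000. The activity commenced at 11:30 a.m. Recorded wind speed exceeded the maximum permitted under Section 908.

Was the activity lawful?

(a) ≤ 8 hrs duration — not met.
(i) own property — holds.
(ii) not (weather ok) — satisfied.
(b): T AND T → true.
(1) = F OR T = true.
(i) coverage ≥ $500,000 — not satisfied.
(ii) site inspected — not met.
So (a) is not satisfied (F AND F).
(b) ≥21 days' notice — satisfied.
(2) = F OR T = true.
(3) supervisor present — holds.
Overall = T AND T AND T = true.
Exception (training certified) — not satisfied.
Result: main true OR exception false → true.

Yes — lawful.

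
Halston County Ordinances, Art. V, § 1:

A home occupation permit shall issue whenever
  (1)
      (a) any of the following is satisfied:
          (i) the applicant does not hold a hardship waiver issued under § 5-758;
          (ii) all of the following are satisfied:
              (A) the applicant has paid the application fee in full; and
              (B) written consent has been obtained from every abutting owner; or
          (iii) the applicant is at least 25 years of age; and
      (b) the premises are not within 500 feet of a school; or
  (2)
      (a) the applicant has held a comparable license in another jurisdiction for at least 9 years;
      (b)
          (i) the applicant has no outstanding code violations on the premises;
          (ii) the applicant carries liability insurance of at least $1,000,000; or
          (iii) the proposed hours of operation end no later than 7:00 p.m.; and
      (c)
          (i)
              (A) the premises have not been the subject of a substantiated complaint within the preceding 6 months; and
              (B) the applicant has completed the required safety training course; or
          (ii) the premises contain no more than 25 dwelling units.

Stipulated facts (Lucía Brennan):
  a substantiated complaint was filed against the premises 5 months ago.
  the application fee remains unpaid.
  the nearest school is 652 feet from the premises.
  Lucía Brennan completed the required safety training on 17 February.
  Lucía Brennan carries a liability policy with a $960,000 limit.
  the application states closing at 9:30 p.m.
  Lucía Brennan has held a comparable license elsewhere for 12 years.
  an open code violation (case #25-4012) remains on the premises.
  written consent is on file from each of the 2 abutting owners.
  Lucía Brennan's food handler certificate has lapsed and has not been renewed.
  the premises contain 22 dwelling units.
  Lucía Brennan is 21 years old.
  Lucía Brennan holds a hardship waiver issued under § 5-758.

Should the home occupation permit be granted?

No — denied.

(i) not (hardship waiver) — not met.
(A) fee paid — not satisfied.
(B) all abutters consent — holds.
(ii) = F AND T = false.
(iii) age ≥ 25 — not met.
So (a) is not satisfied (F OR F OR F).
(b) ≥500 ft from school — holds.
(1): F AND T → false.
(a) prior license ≥ 9 yr — satisfied.
(i) no code violations — not satisfied.
(ii) insurance ≥ $1,000,000 — fails.
(iii) closes by 7 p.m. — fails.
So (b) is not satisfied (F OR F OR F).
(A) no complaint in 6 mo. — fails.
(B) safety training — satisfied.
(i) = F AND T = false.
(ii) ≤ 25 units — holds.
(c) = F OR T = true.
So (2) is not satisfied (T AND F AND T).
So Overall is not satisfied (F OR F).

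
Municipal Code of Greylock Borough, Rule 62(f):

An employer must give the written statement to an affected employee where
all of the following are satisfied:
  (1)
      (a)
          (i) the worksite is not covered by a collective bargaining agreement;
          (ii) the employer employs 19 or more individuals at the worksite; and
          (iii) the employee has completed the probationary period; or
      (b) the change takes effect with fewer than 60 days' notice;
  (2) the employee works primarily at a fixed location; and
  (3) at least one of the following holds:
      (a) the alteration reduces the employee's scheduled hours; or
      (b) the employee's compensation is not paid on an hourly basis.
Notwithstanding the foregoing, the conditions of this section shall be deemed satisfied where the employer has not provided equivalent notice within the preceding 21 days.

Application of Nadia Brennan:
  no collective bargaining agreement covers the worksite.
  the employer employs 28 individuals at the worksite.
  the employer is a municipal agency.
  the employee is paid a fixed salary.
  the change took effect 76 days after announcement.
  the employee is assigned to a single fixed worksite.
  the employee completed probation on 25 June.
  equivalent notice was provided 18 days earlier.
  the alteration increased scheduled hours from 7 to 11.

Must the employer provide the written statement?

Yes — required.

(i) no CBA — satisfied.
(ii) ≥ 19 at site — met.
(iii) past probation — holds.
(a): T AND T AND T → true.
(b) < 60 days' notice — not met.
(1): T OR F → true.
(2) fixed location — met.
(a) hours reduced — fails.
(b) not (hourly-paid) — holds.
So (3) is satisfied (F OR T).
Overall: T AND T AND T → true.
Exception (no recent notice) — not satisfied.
Result: main true OR exception false → true.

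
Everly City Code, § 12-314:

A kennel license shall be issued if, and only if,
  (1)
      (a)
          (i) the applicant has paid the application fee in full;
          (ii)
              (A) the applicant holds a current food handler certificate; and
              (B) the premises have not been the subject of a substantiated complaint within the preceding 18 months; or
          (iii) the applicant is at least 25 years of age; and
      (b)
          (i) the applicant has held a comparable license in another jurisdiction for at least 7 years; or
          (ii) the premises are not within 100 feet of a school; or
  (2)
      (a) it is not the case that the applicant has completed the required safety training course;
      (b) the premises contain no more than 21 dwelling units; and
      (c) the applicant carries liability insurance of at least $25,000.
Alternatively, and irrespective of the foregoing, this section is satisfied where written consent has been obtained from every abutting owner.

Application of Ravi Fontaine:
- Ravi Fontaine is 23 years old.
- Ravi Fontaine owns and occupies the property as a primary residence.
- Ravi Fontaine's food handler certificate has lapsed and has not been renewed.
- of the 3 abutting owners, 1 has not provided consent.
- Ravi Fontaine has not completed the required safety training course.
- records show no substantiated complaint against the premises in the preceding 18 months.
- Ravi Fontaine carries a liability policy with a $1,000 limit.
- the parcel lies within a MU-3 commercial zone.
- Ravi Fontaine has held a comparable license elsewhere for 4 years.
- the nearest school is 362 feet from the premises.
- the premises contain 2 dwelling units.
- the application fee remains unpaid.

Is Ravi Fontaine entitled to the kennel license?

(i) fee paid — fails.
(A) food handler cert. — fails.
(B) no complaint in 18 mo. — satisfied.
(ii) = F AND T = false.
(iii) age ≥ 25 — fails.
So (a) is not satisfied (F OR F OR F).
(i) prior license ≥ 7 yr — fails.
(ii) ≥100 ft from school — satisfied.
So (b) is satisfied (F OR T).
(1): F AND T → false.
(a) not (safety training) — satisfied.
(b) ≤ 21 units — satisfied.
(c) insurance ≥ $25,000 — not met.
(2): T AND T AND F → false.
Overall: F OR F → false.
Exception (all abutters consent) — not satisfied.
Result: main false OR exception false → false.

No — denied.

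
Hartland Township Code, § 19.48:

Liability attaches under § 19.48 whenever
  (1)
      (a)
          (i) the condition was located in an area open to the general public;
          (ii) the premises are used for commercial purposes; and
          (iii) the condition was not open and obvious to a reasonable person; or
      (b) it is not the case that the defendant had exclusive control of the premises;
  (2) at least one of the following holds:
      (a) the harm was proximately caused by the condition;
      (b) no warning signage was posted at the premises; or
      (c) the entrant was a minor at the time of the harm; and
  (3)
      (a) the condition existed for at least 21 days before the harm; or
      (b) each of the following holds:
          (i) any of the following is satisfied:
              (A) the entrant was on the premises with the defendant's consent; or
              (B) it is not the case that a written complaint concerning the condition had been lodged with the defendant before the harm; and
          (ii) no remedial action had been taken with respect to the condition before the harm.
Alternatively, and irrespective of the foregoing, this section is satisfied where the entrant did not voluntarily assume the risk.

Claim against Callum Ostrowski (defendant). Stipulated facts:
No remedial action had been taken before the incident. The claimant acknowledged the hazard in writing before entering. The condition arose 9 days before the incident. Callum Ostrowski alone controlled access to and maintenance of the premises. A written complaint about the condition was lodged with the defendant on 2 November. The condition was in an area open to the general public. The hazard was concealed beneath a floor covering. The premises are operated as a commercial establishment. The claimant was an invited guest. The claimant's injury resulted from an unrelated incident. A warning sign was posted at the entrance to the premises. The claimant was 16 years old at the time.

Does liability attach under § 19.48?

(i) public area — satisfied.
(ii) commercial use — holds.
(iii) not open/obvious — satisfied.
(a): T AND T AND T → true.
(b) not (exclusive control) — not met.
(1) = T OR F = true.
(a) proximate cause — not satisfied.
(b) no signage posted — fails.
(c) entrant a minor — holds.
(2) = F OR F OR T = true.
(a) condition ≥21 days old — not met.
(A) consent to enter — met.
(B) not (complaint lodged) — fails.
So (i) is satisfied (T OR F).
(ii) no remedial action — holds.
(b) = T AND T = true.
(3): F OR T → true.
Overall: T AND T AND T → true.
Exception (no assumed risk) — not satisfied.
Result: main true OR exception false → true.

Yes — liable.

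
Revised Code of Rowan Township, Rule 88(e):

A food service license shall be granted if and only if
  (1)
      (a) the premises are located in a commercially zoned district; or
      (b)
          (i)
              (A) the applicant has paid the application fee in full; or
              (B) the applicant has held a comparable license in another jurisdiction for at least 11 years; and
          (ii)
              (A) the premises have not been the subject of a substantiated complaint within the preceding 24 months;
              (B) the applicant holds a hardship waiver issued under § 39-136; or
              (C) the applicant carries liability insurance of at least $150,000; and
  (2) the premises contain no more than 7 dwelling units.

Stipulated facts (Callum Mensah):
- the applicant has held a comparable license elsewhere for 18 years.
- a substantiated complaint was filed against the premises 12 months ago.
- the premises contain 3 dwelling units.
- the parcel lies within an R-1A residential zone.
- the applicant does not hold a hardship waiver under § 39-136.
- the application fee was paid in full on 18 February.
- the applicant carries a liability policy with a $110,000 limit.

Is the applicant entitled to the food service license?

No — denied.

(a) commercially zoned — fails.
(A) fee paid — satisfied.
(B) prior license ≥ 11 yr — holds.
(i) = T OR T = true.
(A) no complaint in 24 mo. — not met.
(B) hardship waiver — not satisfied.
(C) insurance ≥ $150,000 — not met.
So (ii) is not satisfied (F OR F OR F).
So (b) is not satisfied (T AND F).
(1) = F OR F = false.
(2) ≤ 7 units — met.
Overall = F AND T = false.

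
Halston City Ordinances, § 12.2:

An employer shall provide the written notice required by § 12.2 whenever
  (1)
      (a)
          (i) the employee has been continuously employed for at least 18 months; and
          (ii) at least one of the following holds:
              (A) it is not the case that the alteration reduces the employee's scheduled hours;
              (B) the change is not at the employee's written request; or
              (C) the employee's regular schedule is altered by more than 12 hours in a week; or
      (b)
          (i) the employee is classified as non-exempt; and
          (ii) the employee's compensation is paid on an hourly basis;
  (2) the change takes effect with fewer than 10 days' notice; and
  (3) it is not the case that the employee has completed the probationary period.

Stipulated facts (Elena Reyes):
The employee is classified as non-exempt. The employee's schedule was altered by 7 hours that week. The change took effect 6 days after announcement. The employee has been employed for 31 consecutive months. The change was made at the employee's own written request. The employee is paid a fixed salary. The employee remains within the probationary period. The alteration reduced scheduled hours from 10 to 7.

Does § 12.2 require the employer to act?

(i) tenure ≥ 18 mo. — holds.
(A) not (hours reduced) — not satisfied.
(B) not employee-requested — not satisfied.
(C) schedule shift > 12h — fails.
(ii): F OR F OR F → false.
(a) = T AND F = false.
(i) non-exempt — met.
(ii) hourly-paid — fails.
(b) = T AND F = false.
So (1) is not satisfied (F OR F).
(2) < 10 days' notice — met.
(3) not (past probation) — holds.
Overall = F AND T AND T = false.

No — not required.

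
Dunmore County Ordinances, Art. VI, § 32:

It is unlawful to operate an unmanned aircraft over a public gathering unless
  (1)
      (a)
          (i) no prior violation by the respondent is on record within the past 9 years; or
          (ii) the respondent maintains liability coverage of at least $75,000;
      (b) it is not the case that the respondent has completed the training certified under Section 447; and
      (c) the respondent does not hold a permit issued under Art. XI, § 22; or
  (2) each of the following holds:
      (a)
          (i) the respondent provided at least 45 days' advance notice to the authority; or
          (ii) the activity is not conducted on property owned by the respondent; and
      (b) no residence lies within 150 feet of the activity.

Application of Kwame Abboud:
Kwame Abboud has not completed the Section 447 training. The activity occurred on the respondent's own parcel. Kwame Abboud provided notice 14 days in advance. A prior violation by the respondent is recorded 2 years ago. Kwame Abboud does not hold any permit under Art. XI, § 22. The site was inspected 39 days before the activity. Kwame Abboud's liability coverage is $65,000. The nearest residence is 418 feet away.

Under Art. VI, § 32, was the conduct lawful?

No — unlawful.

(i) no prior violation — not met.
(ii) coverage ≥ $75,000 — fails.
(a): F OR F → false.
(b) not (training certified) — met.
(c) not (holds permit) — satisfied.
(1): F AND T AND T → false.
(i) ≥45 days' notice — not met.
(ii) not (own property) — fails.
So (a) is not satisfied (F OR F).
(b) no residence in 150 ft — met.
(2): F AND T → false.
So Overall is not satisfied (F OR F).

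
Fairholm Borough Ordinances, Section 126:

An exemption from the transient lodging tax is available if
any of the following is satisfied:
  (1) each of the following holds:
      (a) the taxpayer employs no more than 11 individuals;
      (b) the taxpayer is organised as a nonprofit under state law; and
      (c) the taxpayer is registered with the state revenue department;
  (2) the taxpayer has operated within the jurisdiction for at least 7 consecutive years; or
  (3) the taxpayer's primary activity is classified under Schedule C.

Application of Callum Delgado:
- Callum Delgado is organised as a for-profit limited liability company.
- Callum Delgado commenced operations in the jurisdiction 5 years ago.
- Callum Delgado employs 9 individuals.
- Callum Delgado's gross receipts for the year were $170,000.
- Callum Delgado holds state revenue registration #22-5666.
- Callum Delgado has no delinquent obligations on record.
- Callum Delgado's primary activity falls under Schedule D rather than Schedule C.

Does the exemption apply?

(a) ≤ 11 employees — met.
(b) nonprofit — not satisfied.
(c) state-registered — met.
(1): T AND F AND T → false.
(2) ≥ 7 yrs in jurisdiction — not met.
(3) Schedule C activity — fails.
Overall: F OR F OR F → false.

No — not exempt.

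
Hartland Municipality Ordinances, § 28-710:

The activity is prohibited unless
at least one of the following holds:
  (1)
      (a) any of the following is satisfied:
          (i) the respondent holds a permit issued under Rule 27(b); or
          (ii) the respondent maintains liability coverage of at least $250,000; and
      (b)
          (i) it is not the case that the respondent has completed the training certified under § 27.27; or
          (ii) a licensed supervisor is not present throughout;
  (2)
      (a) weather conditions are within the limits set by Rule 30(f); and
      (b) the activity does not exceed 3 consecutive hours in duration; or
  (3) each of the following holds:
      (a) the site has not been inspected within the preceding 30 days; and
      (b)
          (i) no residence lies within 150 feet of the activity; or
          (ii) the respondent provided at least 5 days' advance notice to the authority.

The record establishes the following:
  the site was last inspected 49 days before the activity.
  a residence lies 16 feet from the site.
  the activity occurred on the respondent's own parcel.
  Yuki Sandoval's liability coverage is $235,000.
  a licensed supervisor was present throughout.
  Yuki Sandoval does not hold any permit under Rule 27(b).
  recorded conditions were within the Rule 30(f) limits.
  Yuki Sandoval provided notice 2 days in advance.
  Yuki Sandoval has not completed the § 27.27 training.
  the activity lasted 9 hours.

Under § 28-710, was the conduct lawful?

No — unlawful.

(i) holds permit — fails.
(ii) coverage ≥ $250,000 — not met.
(a): F OR F → false.
(i) not (training certified) — holds.
(ii) not (supervisor present) — not met.
(b): T OR F → true.
So (1) is not satisfied (F AND T).
(a) weather ok — holds.
(b) ≤ 3 hrs duration — not satisfied.
So (2) is not satisfied (T AND F).
(a) not (site inspected) — holds.
(i) no residence in 150 ft — not satisfied.
(ii) ≥5 days' notice — not met.
(b): F OR F → false.
So (3) is not satisfied (T AND F).
So Overall is not satisfied (F OR F OR F).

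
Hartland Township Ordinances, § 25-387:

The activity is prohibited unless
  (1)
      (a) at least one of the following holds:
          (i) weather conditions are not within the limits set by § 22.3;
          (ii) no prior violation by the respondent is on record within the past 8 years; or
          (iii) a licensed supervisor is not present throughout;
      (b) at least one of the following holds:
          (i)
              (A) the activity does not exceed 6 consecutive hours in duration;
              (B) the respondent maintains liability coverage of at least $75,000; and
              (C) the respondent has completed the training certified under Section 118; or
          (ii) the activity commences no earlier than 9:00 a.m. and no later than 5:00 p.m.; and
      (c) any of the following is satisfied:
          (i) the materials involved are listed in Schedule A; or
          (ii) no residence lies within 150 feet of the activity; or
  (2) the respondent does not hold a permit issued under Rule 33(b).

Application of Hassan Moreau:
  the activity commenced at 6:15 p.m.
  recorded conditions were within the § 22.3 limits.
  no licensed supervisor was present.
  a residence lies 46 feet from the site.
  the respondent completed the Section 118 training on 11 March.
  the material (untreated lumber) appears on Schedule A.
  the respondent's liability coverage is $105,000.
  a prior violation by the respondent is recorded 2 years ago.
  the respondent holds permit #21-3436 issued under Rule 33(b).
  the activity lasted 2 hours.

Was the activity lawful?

Yes — lawful.

(i) not (weather ok) — not satisfied.
(ii) no prior violation — not satisfied.
(iii) not (supervisor present) — satisfied.
So (a) is satisfied (F OR F OR T).
(A) ≤ 6 hrs duration — holds.
(B) coverage ≥ $75,000 — satisfied.
(C) training certified — met.
(i): T AND T AND T → true.
(ii) start within hours — fails.
(b): T OR F → true.
(i) Schedule A material — holds.
(ii) no residence in 150 ft — fails.
(c): T OR F → true.
(1): T AND T AND T → true.
(2) not (holds permit) — fails.
So Overall is satisfied (T OR F).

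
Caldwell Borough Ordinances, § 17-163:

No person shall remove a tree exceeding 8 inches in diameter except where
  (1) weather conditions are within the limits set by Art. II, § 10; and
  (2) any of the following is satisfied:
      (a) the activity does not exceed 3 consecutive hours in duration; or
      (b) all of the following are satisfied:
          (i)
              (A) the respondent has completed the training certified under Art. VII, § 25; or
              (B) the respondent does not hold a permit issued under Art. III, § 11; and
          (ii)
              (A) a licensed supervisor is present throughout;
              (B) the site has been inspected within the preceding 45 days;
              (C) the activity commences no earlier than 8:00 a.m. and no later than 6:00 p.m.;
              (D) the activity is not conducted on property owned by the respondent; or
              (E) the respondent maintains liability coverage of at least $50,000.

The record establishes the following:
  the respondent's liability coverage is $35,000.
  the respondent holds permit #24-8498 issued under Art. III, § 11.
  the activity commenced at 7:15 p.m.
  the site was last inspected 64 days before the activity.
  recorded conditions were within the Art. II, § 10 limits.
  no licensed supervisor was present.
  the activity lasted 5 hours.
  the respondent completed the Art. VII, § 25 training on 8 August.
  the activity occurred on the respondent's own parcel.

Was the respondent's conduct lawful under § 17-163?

No — unlawful.

(1) weather ok — met.
(a) ≤ 3 hrs duration — not met.
(A) training certified — met.
(B) not (holds permit) — not met.
(i) = T OR F = true.
(A) supervisor present — not satisfied.
(B) site inspected — not met.
(C) start within hours — not satisfied.
(D) not (own property) — not met.
(E) coverage ≥ $50,000 — not satisfied.
(ii): F OR F OR F OR F OR F → false.
So (b) is not satisfied (T AND F).
(2) = F OR F = false.
Overall = T AND F = false.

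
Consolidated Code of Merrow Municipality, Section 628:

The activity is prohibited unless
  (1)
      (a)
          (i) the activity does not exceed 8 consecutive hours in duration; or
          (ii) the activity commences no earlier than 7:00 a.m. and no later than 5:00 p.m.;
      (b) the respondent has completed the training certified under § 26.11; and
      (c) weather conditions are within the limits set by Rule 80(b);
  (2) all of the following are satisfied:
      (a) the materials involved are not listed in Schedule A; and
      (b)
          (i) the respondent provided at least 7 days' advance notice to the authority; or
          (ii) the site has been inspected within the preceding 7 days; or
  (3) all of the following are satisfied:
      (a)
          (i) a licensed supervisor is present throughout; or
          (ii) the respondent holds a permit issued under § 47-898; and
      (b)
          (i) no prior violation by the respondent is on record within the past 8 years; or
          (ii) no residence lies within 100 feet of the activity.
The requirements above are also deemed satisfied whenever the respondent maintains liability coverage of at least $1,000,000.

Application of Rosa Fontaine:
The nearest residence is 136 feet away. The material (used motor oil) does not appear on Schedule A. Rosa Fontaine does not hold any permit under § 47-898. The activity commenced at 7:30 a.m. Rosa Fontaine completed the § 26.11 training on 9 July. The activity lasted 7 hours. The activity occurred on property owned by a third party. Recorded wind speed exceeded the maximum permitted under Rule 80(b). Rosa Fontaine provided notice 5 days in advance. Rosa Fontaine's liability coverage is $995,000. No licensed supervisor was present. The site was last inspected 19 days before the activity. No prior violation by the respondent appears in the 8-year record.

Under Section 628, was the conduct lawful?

(i) ≤ 8 hrs duration — met.
(ii) start within hours — satisfied.
So (a) is satisfied (T OR T).
(b) training certified — satisfied.
(c) weather ok — not satisfied.
So (1) is not satisfied (T AND T AND F).
(a) not (Schedule A material) — satisfied.
(i) ≥7 days' notice — fails.
(ii) site inspected — not met.
(b): F OR F → false.
(2): T AND F → false.
(i) supervisor present — not satisfied.
(ii) holds permit — not satisfied.
(a): F OR F → false.
(i) no prior violation — satisfied.
(ii) no residence in 100 ft — met.
(b): T OR T → true.
(3): F AND T → false.
Overall = F OR F OR F = false.
Exception (coverage ≥ $1,000,000) — not satisfied.
Result: main false OR exception false → false.

No — unlawful.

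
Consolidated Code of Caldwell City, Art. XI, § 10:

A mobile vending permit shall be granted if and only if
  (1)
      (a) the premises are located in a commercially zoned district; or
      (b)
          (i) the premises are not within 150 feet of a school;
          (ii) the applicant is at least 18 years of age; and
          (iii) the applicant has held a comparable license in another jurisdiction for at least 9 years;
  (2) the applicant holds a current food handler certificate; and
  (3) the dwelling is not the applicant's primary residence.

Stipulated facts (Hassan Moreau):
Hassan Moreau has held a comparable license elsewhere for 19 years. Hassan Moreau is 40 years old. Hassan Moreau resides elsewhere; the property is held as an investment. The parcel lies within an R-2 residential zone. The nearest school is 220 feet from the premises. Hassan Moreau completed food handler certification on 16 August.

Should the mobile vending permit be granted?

Yes — granted.

(a) commercially zoned — not met.
(i) ≥150 ft from school — holds.
(ii) age ≥ 18 — holds.
(iii) prior license ≥ 9 yr — holds.
So (b) is satisfied (T AND T AND T).
(1): F OR T → true.
(2) food handler cert. — met.
(3) not (primary residence) — met.
Overall: T AND T AND T → true.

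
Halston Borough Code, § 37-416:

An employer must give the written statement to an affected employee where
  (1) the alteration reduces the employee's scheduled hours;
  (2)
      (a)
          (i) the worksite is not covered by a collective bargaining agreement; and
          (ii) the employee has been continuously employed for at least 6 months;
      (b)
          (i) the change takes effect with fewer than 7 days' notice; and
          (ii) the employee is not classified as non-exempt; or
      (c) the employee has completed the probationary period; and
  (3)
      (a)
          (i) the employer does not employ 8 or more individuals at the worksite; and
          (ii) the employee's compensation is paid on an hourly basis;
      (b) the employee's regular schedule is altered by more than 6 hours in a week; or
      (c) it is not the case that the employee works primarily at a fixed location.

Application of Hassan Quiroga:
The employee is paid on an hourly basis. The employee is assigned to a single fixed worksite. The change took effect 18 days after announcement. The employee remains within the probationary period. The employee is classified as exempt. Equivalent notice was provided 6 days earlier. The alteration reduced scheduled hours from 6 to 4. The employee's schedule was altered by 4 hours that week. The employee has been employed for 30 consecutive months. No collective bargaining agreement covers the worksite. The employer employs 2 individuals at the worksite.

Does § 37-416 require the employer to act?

(1) hours reduced — satisfied.
(i) no CBA — holds.
(ii) tenure ≥ 6 mo. — satisfied.
So (a) is satisfied (T AND T).
(i) < 7 days' notice — fails.
(ii) not (non-exempt) — met.
(b) = F AND T = false.
(c) past probation — not met.
(2): T OR F OR F → true.
(i) not (≥ 8 at site) — met.
(ii) hourly-paid — holds.
(a) = T AND T = true.
(b) schedule shift > 6h — fails.
(c) not (fixed location) — not met.
So (3) is satisfied (T OR F OR F).
Overall = T AND T AND T = true.

Yes — required.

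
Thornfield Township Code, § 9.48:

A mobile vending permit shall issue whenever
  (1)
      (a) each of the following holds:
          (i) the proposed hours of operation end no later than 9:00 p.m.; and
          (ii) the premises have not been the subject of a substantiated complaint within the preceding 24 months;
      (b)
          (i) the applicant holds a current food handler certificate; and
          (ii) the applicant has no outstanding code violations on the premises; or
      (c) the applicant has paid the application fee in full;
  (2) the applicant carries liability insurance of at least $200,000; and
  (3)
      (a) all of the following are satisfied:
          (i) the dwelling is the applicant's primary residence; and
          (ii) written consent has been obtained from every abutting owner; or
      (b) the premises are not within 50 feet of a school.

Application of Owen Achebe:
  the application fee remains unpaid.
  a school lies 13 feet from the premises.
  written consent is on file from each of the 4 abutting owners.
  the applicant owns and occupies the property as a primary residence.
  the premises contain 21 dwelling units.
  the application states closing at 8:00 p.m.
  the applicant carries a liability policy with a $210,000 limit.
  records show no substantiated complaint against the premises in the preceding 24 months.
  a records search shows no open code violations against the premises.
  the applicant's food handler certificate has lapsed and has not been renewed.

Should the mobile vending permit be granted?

Yes — granted.

(i) closes by 9 p.m. — met.
(ii) no complaint in 24 mo. — met.
(a): T AND T → true.
(i) food handler cert. — not met.
(ii) no code violations — holds.
So (b) is not satisfied (F AND T).
(c) fee paid — not satisfied.
So (1) is satisfied (T OR F OR F).
(2) insurance ≥ $200,000 — satisfied.
(i) primary residence — satisfied.
(ii) all abutters consent — holds.
(a): T AND T → true.
(b) ≥50 ft from school — not satisfied.
(3) = T OR F = true.
So Overall is satisfied (T AND T AND T).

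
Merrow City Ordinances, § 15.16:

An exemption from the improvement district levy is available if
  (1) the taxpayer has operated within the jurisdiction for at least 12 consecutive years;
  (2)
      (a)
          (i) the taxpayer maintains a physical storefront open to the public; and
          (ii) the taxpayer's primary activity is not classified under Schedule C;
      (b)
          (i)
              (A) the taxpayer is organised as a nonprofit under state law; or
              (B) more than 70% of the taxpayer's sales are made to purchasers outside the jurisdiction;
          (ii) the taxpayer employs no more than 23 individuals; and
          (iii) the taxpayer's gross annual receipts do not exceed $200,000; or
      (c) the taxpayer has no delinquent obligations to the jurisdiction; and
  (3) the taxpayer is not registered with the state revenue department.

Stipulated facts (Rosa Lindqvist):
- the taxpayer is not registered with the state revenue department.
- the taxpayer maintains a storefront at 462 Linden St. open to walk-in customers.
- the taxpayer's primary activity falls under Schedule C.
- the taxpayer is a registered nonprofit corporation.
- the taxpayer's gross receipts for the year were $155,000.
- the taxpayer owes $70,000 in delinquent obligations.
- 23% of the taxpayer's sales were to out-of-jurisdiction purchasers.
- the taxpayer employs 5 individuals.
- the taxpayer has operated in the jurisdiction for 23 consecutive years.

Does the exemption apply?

Yes — exempt.

(1) ≥ 12 yrs in jurisdiction — met.
(i) has storefront — holds.
(ii) not (Schedule C activity) — fails.
(a) = T AND F = false.
(A) nonprofit — holds.
(B) >70% out-of-jur. sales — not satisfied.
So (i) is satisfied (T OR F).
(ii) ≤ 23 employees — satisfied.
(iii) receipts ≤ $200,000 — met.
(b): T AND T AND T → true.
(c) no delinquency — fails.
(2) = F OR T OR F = true.
(3) not (state-registered) — satisfied.
Overall = T AND T AND T = true.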